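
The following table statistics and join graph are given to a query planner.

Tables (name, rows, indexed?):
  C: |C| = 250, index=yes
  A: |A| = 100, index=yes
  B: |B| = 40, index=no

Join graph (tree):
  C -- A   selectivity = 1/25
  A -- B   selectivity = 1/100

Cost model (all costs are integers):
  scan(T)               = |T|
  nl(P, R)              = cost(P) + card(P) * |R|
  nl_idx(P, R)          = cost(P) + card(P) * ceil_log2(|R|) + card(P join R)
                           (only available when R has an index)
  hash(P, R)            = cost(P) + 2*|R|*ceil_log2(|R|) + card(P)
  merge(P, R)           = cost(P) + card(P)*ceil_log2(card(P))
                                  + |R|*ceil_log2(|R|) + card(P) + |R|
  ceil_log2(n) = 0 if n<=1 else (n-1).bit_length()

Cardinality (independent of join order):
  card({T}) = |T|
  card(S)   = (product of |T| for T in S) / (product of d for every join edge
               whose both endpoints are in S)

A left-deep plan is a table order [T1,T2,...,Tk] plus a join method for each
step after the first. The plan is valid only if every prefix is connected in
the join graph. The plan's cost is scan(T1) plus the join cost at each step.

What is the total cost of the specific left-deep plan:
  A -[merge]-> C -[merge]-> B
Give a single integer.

step 1: scan A: cost=100, card=100
step 2: join C via merge
    card(P join C) = 100*250/(25) = 1000
    cost = 100 + 100*7 + 250*8 + 100 + 250 = 3150
step 3: join B via merge
    card(P join B) = 1000*40/(100) = 400
    cost = 3150 + 1000*10 + 40*6 + 1000 + 40 = 14430

14430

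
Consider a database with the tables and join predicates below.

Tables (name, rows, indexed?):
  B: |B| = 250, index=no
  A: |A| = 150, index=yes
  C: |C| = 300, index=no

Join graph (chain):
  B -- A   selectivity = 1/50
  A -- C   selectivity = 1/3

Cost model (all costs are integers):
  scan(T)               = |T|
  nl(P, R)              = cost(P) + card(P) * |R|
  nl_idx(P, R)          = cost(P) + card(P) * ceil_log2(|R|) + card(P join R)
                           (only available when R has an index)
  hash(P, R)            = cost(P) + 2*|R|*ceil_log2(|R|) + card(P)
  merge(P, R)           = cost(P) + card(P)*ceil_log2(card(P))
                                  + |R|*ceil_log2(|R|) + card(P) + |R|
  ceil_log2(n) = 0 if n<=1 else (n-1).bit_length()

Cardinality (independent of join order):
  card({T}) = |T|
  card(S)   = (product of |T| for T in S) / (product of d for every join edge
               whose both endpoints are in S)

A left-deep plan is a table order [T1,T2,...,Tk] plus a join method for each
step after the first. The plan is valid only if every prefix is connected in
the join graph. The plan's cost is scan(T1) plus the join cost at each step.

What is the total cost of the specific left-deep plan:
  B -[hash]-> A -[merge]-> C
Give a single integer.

14150

step 1: scan B: cost=250, card=250
step 2: join A via hash
    card(P join A) = 250*150/(50) = 750
    cost = 250 + 2*150*8 + 250 = 2900
step 3: join C via merge
    card(P join C) = 750*300/(3) = 75000
    cost = 2900 + 750*10 + 300*9 + 750 + 300 = 14150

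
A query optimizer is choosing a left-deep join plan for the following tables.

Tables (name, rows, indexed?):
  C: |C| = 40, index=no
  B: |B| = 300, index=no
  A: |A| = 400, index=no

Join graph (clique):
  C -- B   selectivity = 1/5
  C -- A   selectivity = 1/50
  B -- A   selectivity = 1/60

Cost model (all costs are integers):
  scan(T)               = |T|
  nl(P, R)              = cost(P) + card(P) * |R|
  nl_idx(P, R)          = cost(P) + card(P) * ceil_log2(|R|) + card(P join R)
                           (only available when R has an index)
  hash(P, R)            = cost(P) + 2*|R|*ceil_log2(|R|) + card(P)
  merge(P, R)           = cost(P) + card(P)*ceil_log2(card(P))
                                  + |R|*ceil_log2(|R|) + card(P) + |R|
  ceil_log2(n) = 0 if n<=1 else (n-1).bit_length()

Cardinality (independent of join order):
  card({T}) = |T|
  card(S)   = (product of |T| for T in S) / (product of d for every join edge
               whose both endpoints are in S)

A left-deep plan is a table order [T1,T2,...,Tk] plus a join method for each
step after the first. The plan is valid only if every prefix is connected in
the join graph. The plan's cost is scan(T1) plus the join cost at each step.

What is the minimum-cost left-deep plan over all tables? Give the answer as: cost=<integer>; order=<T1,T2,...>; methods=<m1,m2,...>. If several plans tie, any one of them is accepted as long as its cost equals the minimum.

cost=7000; order=A,C,B; methods=hash,hash

Selinger DP (subsets sized 1..n):
  {C}: scan cost=40, card=40
  {B}: scan cost=300, card=300
  {A}: scan cost=400, card=400
  {BC}: card=2400; try (C,hash)→1080, (B,merge)→3320, (C,merge)→3580, (B,hash)→5480, (B,nl)→12040, (C,nl)→12300; best=1080 via (C,hash)
  {AC}: card=320; try (C,hash)→1280, (A,merge)→4320, (C,merge)→4680, (A,hash)→7280, (A,nl)→16040, (C,nl)→16400; best=1280 via (C,hash)
  {AB}: card=2000; try (B,hash)→6200, (A,merge)→7300, (B,merge)→7400, (A,hash)→7800, (A,nl)→120300, (B,nl)→120400; best=6200 via (B,hash)
  {ABC}: card=320; try (B,hash)→7000, (B,merge)→7480, (C,hash)→8680, (A,hash)→10680, (C,merge)→30480, (A,merge)→36280 …(+3); best=7000 via (B,hash)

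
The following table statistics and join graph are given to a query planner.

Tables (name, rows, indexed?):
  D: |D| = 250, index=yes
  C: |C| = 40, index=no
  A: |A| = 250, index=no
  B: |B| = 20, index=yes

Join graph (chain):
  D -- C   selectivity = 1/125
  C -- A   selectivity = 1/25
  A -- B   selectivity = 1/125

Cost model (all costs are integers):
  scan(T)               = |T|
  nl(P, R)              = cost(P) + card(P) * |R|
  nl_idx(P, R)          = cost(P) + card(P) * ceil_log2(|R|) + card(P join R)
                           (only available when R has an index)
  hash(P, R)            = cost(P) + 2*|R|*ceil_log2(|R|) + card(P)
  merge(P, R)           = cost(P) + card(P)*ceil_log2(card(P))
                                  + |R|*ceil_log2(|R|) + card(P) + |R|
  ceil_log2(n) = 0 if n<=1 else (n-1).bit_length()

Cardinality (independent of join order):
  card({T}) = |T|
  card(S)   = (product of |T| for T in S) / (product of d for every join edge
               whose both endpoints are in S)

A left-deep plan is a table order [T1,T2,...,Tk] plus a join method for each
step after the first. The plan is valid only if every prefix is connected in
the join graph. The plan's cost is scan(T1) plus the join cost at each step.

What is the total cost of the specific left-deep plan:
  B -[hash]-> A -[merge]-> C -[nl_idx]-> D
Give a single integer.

5240

step 1: scan B: cost=20, card=20
step 2: join A via hash
    card(P join A) = 20*250/(125) = 40
    cost = 20 + 2*250*8 + 20 = 4040
step 3: join C via merge
    card(P join C) = 40*40/(25) = 64
    cost = 4040 + 40*6 + 40*6 + 40 + 40 = 4600
step 4: join D via nl_idx
    card(P join D) = 64*250/(125) = 128
    cost = 4600 + 64*8 + 128 = 5240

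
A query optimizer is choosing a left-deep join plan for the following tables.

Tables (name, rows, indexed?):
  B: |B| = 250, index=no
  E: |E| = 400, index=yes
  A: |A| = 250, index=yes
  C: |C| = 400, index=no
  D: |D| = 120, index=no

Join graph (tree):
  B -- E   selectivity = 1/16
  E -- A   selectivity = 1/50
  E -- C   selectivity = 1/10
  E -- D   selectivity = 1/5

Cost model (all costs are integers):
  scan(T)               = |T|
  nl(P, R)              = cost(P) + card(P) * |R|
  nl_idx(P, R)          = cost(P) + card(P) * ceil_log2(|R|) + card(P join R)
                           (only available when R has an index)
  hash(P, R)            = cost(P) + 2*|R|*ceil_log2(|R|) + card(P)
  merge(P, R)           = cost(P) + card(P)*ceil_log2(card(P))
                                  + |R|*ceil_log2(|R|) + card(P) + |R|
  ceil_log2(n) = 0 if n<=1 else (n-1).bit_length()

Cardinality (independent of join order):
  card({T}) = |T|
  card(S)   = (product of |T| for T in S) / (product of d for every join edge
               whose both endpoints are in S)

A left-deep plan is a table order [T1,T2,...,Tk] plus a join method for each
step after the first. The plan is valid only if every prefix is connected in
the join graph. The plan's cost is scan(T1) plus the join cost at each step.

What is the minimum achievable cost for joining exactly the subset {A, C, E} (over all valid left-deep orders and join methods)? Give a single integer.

13700

Selinger DP over subsets of {A,C,E}:
  {E}: scan cost=400, card=400
  {A}: scan cost=250, card=250
  {C}: scan cost=400, card=400
  {AE}: card=2000; try (E,nl_idx)→4500, (A,hash)→4800, (A,nl_idx)→5600, (E,merge)→6500, (A,merge)→6650, (E,hash)→7700 …(+2); best=4500 via (E,nl_idx)
  {CE}: card=16000; try (E,hash)→8000, (C,hash)→8000, (E,merge)→8400, (C,merge)→8400, (E,nl_idx)→20000, (E,nl)→160400 …(+1); best=8000 via (E,hash)
  {ACE}: card=80000; try (C,hash)→13700, (A,hash)→28000, (C,merge)→32500, (A,nl_idx)→216000, (A,merge)→250250, (C,nl)→804500 …(+1); best=13700 via (C,hash)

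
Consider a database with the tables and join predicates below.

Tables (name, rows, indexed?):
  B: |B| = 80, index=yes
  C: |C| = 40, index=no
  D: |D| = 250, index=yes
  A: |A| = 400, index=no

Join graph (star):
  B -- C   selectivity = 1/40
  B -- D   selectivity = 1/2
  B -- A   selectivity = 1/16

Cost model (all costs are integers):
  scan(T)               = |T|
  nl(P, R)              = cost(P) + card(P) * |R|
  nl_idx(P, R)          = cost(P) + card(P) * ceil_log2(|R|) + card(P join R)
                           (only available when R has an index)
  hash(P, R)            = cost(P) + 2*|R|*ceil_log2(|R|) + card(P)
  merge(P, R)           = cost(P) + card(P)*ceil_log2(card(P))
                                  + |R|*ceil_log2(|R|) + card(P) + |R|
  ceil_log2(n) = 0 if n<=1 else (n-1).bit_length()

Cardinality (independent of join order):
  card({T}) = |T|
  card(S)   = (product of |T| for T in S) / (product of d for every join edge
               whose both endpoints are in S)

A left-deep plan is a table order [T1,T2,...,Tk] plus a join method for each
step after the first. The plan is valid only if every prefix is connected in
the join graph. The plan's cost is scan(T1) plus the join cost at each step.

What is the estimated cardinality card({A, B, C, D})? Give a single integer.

250000

Tables in S: A(400), B(80), C(40), D(250)
Edges inside S: B-C(d=40), B-D(d=2), B-A(d=16)
numerator = 400 * 80 * 40 * 250 = 320000000
denominator = 40 * 2 * 16 = 1280
card(S) = 320000000 / 1280 = 250000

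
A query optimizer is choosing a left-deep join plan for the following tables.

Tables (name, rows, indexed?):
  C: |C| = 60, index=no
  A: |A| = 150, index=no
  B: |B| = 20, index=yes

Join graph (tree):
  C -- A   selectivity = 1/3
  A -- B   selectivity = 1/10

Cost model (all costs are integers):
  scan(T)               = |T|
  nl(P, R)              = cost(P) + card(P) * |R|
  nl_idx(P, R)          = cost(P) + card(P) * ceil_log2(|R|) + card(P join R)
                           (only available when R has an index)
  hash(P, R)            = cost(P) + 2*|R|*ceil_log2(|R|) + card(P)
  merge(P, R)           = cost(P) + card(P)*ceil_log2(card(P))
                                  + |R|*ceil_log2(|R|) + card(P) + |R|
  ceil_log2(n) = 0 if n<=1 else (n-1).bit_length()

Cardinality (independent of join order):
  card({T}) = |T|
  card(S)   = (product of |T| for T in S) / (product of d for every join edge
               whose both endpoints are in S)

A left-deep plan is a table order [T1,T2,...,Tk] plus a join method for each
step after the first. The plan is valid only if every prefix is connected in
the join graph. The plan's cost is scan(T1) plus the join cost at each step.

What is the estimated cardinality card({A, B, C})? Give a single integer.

Tables in S: A(150), B(20), C(60)
Edges inside S: C-A(d=3), A-B(d=10)
numerator = 150 * 20 * 60 = 180000
denominator = 3 * 10 = 30
card(S) = 180000 / 30 = 6000

6000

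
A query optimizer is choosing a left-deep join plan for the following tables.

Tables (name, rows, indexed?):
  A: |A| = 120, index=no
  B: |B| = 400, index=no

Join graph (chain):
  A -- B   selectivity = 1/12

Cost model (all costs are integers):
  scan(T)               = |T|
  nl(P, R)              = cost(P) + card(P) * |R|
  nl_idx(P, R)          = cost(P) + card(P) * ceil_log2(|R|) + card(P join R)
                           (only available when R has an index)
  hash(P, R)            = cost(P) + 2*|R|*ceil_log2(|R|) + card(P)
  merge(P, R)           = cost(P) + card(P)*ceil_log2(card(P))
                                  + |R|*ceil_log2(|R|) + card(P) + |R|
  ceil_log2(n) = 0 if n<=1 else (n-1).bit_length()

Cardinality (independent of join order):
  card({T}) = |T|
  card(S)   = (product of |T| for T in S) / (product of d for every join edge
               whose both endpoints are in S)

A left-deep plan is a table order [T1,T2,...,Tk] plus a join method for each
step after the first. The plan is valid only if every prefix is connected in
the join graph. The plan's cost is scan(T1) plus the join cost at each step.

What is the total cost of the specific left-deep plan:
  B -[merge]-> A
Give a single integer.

step 1: scan B: cost=400, card=400
step 2: join A via merge
    card(P join A) = 400*120/(12) = 4000
    cost = 400 + 400*9 + 120*7 + 400 + 120 = 5360

5360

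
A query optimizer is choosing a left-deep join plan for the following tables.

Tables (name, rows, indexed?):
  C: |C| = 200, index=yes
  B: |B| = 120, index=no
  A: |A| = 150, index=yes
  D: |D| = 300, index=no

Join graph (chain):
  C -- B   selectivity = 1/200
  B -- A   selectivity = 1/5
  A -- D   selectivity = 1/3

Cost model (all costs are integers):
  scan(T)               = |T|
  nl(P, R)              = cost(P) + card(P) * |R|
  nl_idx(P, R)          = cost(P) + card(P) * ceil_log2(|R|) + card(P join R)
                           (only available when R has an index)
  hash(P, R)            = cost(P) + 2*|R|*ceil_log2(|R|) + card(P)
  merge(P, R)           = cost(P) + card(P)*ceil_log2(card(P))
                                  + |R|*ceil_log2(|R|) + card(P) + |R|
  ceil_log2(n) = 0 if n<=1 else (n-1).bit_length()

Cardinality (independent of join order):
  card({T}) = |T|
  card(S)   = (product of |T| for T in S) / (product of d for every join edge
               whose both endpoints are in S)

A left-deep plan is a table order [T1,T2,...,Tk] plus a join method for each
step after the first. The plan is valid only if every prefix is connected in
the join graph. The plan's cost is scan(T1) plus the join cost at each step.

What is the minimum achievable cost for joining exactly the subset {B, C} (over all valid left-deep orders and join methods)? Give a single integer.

Selinger DP over subsets of {B,C}:
  {C}: scan cost=200, card=200
  {B}: scan cost=120, card=120
  {BC}: card=120; try (C,nl_idx)→1200, (B,hash)→2080, (C,merge)→2880, (B,merge)→2960, (C,hash)→3440, (C,nl)→24120 …(+1); best=1200 via (C,nl_idx)

1200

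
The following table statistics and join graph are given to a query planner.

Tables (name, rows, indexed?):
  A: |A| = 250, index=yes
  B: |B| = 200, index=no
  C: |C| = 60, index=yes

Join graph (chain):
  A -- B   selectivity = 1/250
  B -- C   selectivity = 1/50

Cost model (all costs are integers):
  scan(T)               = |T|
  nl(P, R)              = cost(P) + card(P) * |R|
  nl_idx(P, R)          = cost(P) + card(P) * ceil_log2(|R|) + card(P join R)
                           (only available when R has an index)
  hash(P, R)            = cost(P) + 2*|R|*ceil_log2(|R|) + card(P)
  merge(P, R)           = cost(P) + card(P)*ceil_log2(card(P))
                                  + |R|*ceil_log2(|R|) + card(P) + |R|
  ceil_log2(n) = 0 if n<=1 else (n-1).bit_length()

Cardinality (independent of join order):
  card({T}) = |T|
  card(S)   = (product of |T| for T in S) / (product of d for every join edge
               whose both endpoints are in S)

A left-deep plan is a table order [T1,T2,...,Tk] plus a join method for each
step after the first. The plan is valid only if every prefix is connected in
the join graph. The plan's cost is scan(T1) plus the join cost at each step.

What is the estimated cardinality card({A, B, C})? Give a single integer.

Tables in S: A(250), B(200), C(60)
Edges inside S: A-B(d=250), B-C(d=50)
numerator = 250 * 200 * 60 = 3000000
denominator = 250 * 50 = 12500
card(S) = 3000000 / 12500 = 240

240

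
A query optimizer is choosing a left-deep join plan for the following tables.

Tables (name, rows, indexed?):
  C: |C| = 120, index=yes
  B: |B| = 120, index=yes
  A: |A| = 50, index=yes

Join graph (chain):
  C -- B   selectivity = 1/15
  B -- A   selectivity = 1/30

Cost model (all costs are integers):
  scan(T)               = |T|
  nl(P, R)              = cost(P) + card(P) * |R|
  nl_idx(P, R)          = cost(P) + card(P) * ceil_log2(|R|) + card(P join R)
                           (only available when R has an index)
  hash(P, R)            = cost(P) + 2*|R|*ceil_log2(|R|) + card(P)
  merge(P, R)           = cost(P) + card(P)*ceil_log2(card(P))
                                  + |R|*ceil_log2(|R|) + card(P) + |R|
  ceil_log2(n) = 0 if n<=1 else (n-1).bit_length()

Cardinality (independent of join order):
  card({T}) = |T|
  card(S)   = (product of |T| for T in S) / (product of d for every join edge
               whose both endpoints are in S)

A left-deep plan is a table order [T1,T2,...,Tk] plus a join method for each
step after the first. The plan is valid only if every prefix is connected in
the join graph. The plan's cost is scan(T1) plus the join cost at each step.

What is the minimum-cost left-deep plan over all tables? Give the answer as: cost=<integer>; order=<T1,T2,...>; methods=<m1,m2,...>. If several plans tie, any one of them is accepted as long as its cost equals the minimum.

Selinger DP (subsets sized 1..n):
  {C}: scan cost=120, card=120
  {B}: scan cost=120, card=120
  {A}: scan cost=50, card=50
  {BC}: card=960; try (C,hash)→1920, (C,nl_idx)→1920, (B,hash)→1920, (B,nl_idx)→1920, (C,merge)→2040, (B,merge)→2040 …(+2); best=1920 via (C,hash)
  {AB}: card=200; try (B,nl_idx)→600, (A,hash)→840, (A,nl_idx)→1040, (B,merge)→1360, (A,merge)→1430, (B,hash)→1780 …(+2); best=600 via (B,nl_idx)
  {ABC}: card=1600; try (C,hash)→2480, (C,merge)→3360, (A,hash)→3480, (C,nl_idx)→3600, (A,nl_idx)→9280, (A,merge)→12830 …(+2); best=2480 via (C,hash)

cost=2480; order=A,B,C; methods=nl_idx,hash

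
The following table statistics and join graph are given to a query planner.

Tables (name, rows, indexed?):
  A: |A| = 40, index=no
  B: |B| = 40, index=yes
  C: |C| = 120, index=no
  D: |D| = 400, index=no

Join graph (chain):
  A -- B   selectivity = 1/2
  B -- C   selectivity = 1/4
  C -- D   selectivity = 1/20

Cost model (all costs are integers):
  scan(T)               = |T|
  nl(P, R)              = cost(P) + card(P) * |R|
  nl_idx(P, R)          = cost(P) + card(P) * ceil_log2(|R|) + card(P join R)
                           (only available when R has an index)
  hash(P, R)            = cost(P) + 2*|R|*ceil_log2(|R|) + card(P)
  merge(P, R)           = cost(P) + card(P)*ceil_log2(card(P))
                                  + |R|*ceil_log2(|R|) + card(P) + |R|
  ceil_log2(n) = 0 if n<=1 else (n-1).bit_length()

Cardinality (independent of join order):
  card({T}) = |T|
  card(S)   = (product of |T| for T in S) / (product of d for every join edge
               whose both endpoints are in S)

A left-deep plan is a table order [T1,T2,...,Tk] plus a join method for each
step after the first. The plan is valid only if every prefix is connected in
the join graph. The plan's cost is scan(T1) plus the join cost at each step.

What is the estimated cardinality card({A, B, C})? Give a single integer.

24000

Tables in S: A(40), B(40), C(120)
Edges inside S: A-B(d=2), B-C(d=4)
numerator = 40 * 40 * 120 = 192000
denominator = 2 * 4 = 8
card(S) = 192000 / 8 = 24000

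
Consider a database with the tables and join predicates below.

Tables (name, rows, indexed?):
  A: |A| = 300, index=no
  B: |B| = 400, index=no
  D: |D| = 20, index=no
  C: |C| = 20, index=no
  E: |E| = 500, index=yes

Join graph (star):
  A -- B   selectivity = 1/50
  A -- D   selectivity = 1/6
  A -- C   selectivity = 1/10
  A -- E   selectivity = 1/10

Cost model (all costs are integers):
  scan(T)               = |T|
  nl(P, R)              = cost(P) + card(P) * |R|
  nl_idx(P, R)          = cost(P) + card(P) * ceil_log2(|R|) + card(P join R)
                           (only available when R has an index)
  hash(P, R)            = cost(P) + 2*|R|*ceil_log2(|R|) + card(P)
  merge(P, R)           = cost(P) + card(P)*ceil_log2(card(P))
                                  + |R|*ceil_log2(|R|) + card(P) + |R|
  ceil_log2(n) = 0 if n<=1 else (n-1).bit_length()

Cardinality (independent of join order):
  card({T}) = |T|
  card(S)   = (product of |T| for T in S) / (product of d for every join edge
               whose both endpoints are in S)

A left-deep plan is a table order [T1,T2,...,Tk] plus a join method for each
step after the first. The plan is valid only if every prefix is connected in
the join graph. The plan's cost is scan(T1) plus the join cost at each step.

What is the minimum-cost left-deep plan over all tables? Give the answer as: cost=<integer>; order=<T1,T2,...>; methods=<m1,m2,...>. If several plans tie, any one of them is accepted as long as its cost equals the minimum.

cost=35800; order=A,C,D,B,E; methods=hash,hash,hash,hash

Selinger DP (subsets sized 1..n):
  {A}: scan cost=300, card=300
  {B}: scan cost=400, card=400
  {D}: scan cost=20, card=20
  {C}: scan cost=20, card=20
  {E}: scan cost=500, card=500
  {AB}: card=2400; try (A,hash)→6200, (B,merge)→7300, (A,merge)→7400, (B,hash)→7800, (B,nl)→120300, (A,nl)→120400; best=6200 via (A,hash)
  {AD}: card=1000; try (D,hash)→800, (A,merge)→3140, (D,merge)→3420, (A,hash)→5440, (A,nl)→6020, (D,nl)→6300; best=800 via (D,hash)
  {AC}: card=600; try (C,hash)→800, (A,merge)→3140, (C,merge)→3420, (A,hash)→5440, (A,nl)→6020, (C,nl)→6300; best=800 via (C,hash)
  {AE}: card=15000; try (A,hash)→6400, (E,merge)→8300, (A,merge)→8500, (E,hash)→9600, (E,nl_idx)→18000, (E,nl)→150300 …(+1); best=6400 via (A,hash)
  {ABD}: card=8000; try (D,hash)→8800, (B,hash)→9000, (B,merge)→15800, (D,merge)→37520, (D,nl)→54200, (B,nl)→400800; best=8800 via (D,hash)
  {ABC}: card=4800; try (B,hash)→8600, (C,hash)→8800, (B,merge)→11400, (C,merge)→37520, (C,nl)→54200, (B,nl)→240800; best=8600 via (B,hash)
  {ABE}: card=120000; try (E,hash)→17600, (B,hash)→28600, (E,merge)→42400, (E,nl_idx)→147800, (B,merge)→235400, (E,nl)→1206200 …(+1); best=17600 via (E,hash)
  {ACD}: card=2000; try (D,hash)→1600, (C,hash)→2000, (D,merge)→7520, (C,merge)→11920, (D,nl)→12800, (C,nl)→20800; best=1600 via (D,hash)
  {ADE}: card=50000; try (E,hash)→10800, (E,merge)→16800, (D,hash)→21600, (E,nl_idx)→59800, (D,merge)→231520, (D,nl)→306400 …(+1); best=10800 via (E,hash)
  {ACE}: card=30000; try (E,hash)→10400, (E,merge)→12400, (C,hash)→21600, (E,nl_idx)→36200, (C,merge)→231520, (E,nl)→300800 …(+1); best=10400 via (E,hash)
  {ABCD}: card=16000; try (B,hash)→10800, (D,hash)→13600, (C,hash)→17000, (B,merge)→29600, (D,merge)→75920, (D,nl)→104600 …(+3); best=10800 via (B,hash)
  {ABDE}: card=400000; try (E,hash)→25800, (B,hash)→68000, (E,merge)→125800, (D,hash)→137800, (E,nl_idx)→480800, (B,merge)→864800 …(+4); best=25800 via (E,hash)
  {ABCE}: card=240000; try (E,hash)→22400, (B,hash)→47600, (E,merge)→80800, (C,hash)→137800, (E,nl_idx)→291800, (B,merge)→494400 …(+4); best=22400 via (E,hash)
  {ACDE}: card=100000; try (E,hash)→12600, (E,merge)→30600, (D,hash)→40600, (C,hash)→61000, (E,nl_idx)→119600, (D,merge)→490520 …(+4); best=12600 via (E,hash)
  {ABCDE}: card=800000; try (E,hash)→35800, (B,hash)→119800, (E,merge)→255800, (D,hash)→262600, (C,hash)→426000, (E,nl_idx)→954800 …(+7); best=35800 via (E,hash)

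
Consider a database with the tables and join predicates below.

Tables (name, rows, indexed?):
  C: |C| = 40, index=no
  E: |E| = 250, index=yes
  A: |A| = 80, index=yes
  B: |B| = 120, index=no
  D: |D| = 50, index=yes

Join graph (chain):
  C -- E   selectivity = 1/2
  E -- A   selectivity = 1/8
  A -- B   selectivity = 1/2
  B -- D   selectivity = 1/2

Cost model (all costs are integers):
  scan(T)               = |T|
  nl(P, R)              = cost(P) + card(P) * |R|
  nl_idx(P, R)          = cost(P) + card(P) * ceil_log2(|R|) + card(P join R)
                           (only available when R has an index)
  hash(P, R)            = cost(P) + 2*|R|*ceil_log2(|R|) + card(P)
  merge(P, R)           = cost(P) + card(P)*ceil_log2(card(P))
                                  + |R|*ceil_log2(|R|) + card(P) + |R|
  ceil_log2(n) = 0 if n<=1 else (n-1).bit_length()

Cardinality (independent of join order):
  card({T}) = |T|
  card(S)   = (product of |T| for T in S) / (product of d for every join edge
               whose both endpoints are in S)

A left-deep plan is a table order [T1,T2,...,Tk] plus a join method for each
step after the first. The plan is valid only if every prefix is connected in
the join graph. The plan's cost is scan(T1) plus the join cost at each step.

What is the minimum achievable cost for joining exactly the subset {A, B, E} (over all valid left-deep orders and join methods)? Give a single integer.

Selinger DP over subsets of {A,B,E}:
  {E}: scan cost=250, card=250
  {A}: scan cost=80, card=80
  {B}: scan cost=120, card=120
  {AE}: card=2500; try (A,hash)→1620, (E,merge)→2970, (A,merge)→3140, (E,nl_idx)→3220, (E,hash)→4160, (A,nl_idx)→4500 …(+2); best=1620 via (A,hash)
  {AB}: card=4800; try (A,hash)→1360, (B,merge)→1680, (A,merge)→1720, (B,hash)→1840, (A,nl_idx)→5760, (B,nl)→9680 …(+1); best=1360 via (A,hash)
  {ABE}: card=150000; try (B,hash)→5800, (E,hash)→10160, (B,merge)→35080, (E,merge)→70810, (E,nl_idx)→189760, (B,nl)→301620 …(+1); best=5800 via (B,hash)

5800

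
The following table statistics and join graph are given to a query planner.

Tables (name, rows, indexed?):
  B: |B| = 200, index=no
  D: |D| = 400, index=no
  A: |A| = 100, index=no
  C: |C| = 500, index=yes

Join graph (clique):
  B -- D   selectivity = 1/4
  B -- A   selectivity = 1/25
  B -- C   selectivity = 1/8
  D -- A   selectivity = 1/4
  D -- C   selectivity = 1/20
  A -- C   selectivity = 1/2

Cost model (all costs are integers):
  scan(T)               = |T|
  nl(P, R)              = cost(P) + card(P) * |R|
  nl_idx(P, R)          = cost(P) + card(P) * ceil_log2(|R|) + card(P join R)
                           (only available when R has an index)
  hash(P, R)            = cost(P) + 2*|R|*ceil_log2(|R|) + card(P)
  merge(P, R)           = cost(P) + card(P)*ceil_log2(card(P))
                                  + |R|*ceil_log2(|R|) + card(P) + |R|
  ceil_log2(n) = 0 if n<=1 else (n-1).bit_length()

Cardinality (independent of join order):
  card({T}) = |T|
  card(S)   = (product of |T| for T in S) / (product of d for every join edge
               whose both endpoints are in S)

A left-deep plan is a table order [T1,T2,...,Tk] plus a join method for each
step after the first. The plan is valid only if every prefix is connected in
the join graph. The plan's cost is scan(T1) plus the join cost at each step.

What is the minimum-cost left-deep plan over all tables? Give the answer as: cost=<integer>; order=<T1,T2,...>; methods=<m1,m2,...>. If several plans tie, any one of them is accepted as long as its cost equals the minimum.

cost=38800; order=B,A,D,C; methods=hash,hash,hash

Selinger DP (subsets sized 1..n):
  {B}: scan cost=200, card=200
  {D}: scan cost=400, card=400
  {A}: scan cost=100, card=100
  {C}: scan cost=500, card=500
  {BD}: card=20000; try (B,hash)→4000, (D,merge)→6000, (B,merge)→6200, (D,hash)→7600, (D,nl)→80200, (B,nl)→80400; best=4000 via (B,hash)
  {AB}: card=800; try (A,hash)→1800, (B,merge)→2700, (A,merge)→2800, (B,hash)→3400, (B,nl)→20100, (A,nl)→20200; best=1800 via (A,hash)
  {BC}: card=12500; try (B,hash)→4200, (C,merge)→7000, (B,merge)→7300, (C,hash)→9400, (C,nl_idx)→14500, (C,nl)→100200 …(+1); best=4200 via (B,hash)
  {AD}: card=10000; try (A,hash)→2200, (D,merge)→4900, (A,merge)→5200, (D,hash)→7400, (D,nl)→40100, (A,nl)→40400; best=2200 via (A,hash)
  {CD}: card=10000; try (D,hash)→8200, (C,merge)→9400, (D,merge)→9500, (C,hash)→9800, (C,nl_idx)→14000, (C,nl)→200400 …(+1); best=8200 via (D,hash)
  {AC}: card=25000; try (A,hash)→2400, (C,merge)→5900, (A,merge)→6300, (C,hash)→9200, (C,nl_idx)→26000, (C,nl)→50100 …(+1); best=2400 via (A,hash)
  {ABD}: card=20000; try (D,hash)→9800, (D,merge)→14600, (B,hash)→15400, (A,hash)→25400, (B,merge)→154000, (D,nl)→321800 …(+3); best=9800 via (D,hash)
  {BCD}: card=62500; try (B,hash)→21400, (D,hash)→23900, (C,hash)→33000, (B,merge)→160000, (D,merge)→195700, (C,nl_idx)→246500 …(+4); best=21400 via (B,hash)
  {ABC}: card=25000; try (C,hash)→11600, (C,merge)→15600, (A,hash)→18100, (B,hash)→30600, (C,nl_idx)→34000, (A,merge)→192500 …(+4); best=11600 via (C,hash)
  {ACD}: card=125000; try (A,hash)→19600, (C,hash)→21200, (D,hash)→34600, (C,merge)→157200, (A,merge)→159000, (C,nl_idx)→217200 …(+4); best=19600 via (A,hash)
  {ABCD}: card=31250; try (C,hash)→38800, (D,hash)→43800, (A,hash)→85300, (B,hash)→147800, (C,nl_idx)→221050, (C,merge)→334800 …(+7); best=38800 via (C,hash)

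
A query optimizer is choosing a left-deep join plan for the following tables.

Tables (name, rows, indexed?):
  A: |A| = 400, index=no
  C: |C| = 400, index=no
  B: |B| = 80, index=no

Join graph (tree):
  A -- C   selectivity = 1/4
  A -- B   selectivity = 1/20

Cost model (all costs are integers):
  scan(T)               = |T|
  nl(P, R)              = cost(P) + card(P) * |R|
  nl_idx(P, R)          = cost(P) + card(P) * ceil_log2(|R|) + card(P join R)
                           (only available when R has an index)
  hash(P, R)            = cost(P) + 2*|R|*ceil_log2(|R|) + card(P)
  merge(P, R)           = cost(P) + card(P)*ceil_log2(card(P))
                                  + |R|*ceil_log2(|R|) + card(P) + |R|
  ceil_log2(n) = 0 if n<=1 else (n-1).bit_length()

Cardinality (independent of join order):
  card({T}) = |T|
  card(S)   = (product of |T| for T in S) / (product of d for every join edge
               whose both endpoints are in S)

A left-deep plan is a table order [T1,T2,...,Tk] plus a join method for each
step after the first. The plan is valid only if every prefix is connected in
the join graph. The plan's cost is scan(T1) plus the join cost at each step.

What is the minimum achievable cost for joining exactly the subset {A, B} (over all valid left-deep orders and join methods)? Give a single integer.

1920

Selinger DP over subsets of {A,B}:
  {A}: scan cost=400, card=400
  {B}: scan cost=80, card=80
  {AB}: card=1600; try (B,hash)→1920, (A,merge)→4720, (B,merge)→5040, (A,hash)→7360, (A,nl)→32080, (B,nl)→32400; best=1920 via (B,hash)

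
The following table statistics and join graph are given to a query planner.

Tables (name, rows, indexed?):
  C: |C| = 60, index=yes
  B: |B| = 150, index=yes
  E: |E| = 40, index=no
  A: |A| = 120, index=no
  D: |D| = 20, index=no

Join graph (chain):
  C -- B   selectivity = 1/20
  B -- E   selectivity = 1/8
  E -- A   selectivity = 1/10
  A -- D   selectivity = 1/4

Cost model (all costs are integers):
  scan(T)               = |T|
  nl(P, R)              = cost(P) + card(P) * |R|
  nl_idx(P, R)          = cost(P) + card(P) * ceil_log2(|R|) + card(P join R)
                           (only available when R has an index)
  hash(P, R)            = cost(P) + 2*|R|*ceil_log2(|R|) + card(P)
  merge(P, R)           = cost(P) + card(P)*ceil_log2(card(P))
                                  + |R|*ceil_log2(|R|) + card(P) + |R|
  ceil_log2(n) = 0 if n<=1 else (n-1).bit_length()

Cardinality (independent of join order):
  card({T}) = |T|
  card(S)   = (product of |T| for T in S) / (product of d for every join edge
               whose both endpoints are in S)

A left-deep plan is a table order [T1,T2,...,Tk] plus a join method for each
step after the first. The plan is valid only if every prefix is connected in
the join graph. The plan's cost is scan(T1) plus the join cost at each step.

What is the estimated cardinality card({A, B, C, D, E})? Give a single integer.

Tables in S: A(120), B(150), C(60), D(20), E(40)
Edges inside S: C-B(d=20), B-E(d=8), E-A(d=10), A-D(d=4)
numerator = 120 * 150 * 60 * 20 * 40 = 864000000
denominator = 20 * 8 * 10 * 4 = 6400
card(S) = 864000000 / 6400 = 135000

135000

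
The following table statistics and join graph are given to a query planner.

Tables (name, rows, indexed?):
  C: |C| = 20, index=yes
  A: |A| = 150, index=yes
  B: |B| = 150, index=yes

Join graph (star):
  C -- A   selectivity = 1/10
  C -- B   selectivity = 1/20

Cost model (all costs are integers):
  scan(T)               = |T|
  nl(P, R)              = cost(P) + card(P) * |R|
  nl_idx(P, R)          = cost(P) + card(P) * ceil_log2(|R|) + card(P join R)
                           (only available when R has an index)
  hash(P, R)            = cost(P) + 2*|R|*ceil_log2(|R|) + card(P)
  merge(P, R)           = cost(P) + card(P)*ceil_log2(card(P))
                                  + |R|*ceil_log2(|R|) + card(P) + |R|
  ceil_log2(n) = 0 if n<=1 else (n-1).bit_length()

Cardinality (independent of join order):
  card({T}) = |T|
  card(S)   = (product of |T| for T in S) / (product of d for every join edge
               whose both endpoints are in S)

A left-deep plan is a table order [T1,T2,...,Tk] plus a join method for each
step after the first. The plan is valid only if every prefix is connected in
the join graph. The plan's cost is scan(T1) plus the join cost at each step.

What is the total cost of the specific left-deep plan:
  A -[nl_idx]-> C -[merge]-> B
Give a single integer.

5550

step 1: scan A: cost=150, card=150
step 2: join C via nl_idx
    card(P join C) = 150*20/(10) = 300
    cost = 150 + 150*5 + 300 = 1200
step 3: join B via merge
    card(P join B) = 300*150/(20) = 2250
    cost = 1200 + 300*9 + 150*8 + 300 + 150 = 5550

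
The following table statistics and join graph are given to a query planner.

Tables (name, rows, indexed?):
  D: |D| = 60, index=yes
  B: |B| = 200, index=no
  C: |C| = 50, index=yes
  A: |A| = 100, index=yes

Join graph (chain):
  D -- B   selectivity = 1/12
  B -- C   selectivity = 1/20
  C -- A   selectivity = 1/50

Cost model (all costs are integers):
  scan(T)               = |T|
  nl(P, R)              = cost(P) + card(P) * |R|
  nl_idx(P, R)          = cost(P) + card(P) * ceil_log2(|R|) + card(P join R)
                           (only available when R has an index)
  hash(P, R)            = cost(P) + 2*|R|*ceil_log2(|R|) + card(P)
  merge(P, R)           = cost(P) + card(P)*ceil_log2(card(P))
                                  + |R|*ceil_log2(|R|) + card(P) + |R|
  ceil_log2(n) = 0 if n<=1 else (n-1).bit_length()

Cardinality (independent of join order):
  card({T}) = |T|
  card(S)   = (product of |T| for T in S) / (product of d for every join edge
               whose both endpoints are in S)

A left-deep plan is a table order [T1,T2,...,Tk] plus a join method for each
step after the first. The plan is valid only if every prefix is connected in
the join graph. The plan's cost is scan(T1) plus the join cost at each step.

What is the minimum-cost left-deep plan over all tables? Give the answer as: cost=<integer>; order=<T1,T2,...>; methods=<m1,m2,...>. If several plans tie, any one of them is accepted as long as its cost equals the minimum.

Selinger DP (subsets sized 1..n):
  {D}: scan cost=60, card=60
  {B}: scan cost=200, card=200
  {C}: scan cost=50, card=50
  {A}: scan cost=100, card=100
  {BD}: card=1000; try (D,hash)→1120, (B,merge)→2280, (D,nl_idx)→2400, (D,merge)→2420, (B,hash)→3320, (B,nl)→12060 …(+1); best=1120 via (D,hash)
  {BC}: card=500; try (C,hash)→1000, (C,nl_idx)→1900, (B,merge)→2200, (C,merge)→2350, (B,hash)→3300, (B,nl)→10050 …(+1); best=1000 via (C,hash)
  {AC}: card=100; try (A,nl_idx)→500, (C,hash)→800, (C,nl_idx)→800, (A,merge)→1200, (C,merge)→1250, (A,hash)→1500 …(+2); best=500 via (A,nl_idx)
  {BCD}: card=2500; try (D,hash)→2220, (C,hash)→2720, (D,merge)→6420, (D,nl_idx)→6500, (C,nl_idx)→9620, (C,merge)→12470 …(+2); best=2220 via (D,hash)
  {ABC}: card=1000; try (A,hash)→2900, (B,merge)→3100, (B,hash)→3800, (A,nl_idx)→5500, (A,merge)→6800, (B,nl)→20500 …(+1); best=2900 via (A,hash)
  {ABCD}: card=5000; try (D,hash)→4620, (A,hash)→6120, (D,nl_idx)→13900, (D,merge)→14320, (A,nl_idx)→24720, (A,merge)→35520 …(+2); best=4620 via (D,hash)

cost=4620; order=B,C,A,D; methods=hash,hash,hash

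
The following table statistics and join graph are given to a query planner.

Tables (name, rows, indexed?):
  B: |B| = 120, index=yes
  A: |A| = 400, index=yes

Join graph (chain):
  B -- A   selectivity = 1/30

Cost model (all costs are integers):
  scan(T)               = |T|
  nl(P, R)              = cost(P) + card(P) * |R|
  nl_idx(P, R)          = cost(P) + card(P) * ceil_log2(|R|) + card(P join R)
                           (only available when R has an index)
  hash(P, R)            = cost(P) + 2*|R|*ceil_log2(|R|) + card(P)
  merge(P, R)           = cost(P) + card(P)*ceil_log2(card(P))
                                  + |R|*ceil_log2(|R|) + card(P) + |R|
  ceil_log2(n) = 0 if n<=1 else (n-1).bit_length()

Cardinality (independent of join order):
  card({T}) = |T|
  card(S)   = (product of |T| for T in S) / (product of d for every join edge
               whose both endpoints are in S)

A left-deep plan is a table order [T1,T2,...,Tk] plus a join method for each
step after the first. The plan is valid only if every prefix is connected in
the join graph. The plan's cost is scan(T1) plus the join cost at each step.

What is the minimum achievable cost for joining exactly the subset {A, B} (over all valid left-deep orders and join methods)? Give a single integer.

2480

Selinger DP over subsets of {A,B}:
  {B}: scan cost=120, card=120
  {A}: scan cost=400, card=400
  {AB}: card=1600; try (B,hash)→2480, (A,nl_idx)→2800, (B,nl_idx)→4800, (A,merge)→5080, (B,merge)→5360, (A,hash)→7440 …(+2); best=2480 via (B,hash)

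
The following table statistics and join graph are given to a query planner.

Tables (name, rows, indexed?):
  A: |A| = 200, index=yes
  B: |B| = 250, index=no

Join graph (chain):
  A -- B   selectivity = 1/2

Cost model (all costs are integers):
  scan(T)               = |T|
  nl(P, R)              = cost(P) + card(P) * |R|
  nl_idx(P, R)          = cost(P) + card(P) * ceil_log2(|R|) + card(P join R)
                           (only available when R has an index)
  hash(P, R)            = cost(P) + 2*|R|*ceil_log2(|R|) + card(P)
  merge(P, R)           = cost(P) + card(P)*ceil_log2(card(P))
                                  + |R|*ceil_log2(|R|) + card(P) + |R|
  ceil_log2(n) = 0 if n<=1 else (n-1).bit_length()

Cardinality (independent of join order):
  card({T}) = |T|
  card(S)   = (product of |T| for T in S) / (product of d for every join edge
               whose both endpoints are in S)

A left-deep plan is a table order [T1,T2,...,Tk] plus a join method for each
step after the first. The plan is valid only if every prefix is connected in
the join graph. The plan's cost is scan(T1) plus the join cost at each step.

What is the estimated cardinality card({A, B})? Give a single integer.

Tables in S: A(200), B(250)
Edges inside S: A-B(d=2)
numerator = 200 * 250 = 50000
denominator = 2 = 2
card(S) = 50000 / 2 = 25000

25000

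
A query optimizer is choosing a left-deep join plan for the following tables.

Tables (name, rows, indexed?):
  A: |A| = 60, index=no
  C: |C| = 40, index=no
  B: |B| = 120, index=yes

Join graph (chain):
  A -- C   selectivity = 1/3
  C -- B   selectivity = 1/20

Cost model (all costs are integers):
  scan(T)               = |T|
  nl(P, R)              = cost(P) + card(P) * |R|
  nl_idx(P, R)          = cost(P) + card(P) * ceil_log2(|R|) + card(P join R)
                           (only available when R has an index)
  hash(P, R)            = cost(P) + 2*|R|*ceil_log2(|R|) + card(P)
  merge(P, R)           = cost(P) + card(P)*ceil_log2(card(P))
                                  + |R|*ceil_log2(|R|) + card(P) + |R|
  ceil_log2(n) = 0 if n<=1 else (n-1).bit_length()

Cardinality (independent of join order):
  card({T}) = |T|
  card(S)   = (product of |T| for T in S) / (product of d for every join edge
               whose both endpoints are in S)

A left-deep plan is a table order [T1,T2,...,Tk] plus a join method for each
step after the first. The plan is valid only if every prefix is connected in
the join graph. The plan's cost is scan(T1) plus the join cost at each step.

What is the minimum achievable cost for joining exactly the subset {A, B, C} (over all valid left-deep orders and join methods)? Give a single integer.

Selinger DP over subsets of {A,B,C}:
  {A}: scan cost=60, card=60
  {C}: scan cost=40, card=40
  {B}: scan cost=120, card=120
  {AC}: card=800; try (C,hash)→600, (A,merge)→740, (C,merge)→760, (A,hash)→800, (A,nl)→2440, (C,nl)→2460; best=600 via (C,hash)
  {BC}: card=240; try (B,nl_idx)→560, (C,hash)→720, (B,merge)→1280, (C,merge)→1360, (B,hash)→1760, (B,nl)→4840 …(+1); best=560 via (B,nl_idx)
  {ABC}: card=4800; try (A,hash)→1520, (B,hash)→3080, (A,merge)→3140, (B,merge)→10360, (B,nl_idx)→11000, (A,nl)→14960 …(+1); best=1520 via (A,hash)

1520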